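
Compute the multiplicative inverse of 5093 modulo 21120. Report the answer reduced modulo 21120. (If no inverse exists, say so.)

no inverse exists

Compute gcd(5093, 21120):
21120 = 4·5093 + 748
5093 = 6·748 + 605
748 = 1·605 + 143
605 = 4·143 + 33
143 = 4·33 + 11
33 = 3·11 + 0
gcd(5093, 21120) = 11 ≠ 1, so 5093 has no multiplicative inverse modulo 21120.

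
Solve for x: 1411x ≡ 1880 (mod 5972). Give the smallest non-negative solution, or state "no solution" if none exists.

First find gcd(1411, 5972):
5972 = 4·1411 + 328
1411 = 4·328 + 99
328 = 3·99 + 31
99 = 3·31 + 6
31 = 5·6 + 1
6 = 6·1 + 0
gcd = 1, so a unique solution mod 5972 exists.
Back-substitute for the Bézout coefficients:
1 = 31 − 5·6
1 = −5·99 + 16·31
1 = 16·328 − 53·99
1 = −53·1411 + 228·328
1 = 228·5972 − 965·1411
So 1411·(-965) ≡ 1 (mod 5972), giving 1411⁻¹ ≡ 5007.
x ≡ 1411⁻¹·1880 ≡ 5007·1880 ≡ 1288 (mod 5972).

1288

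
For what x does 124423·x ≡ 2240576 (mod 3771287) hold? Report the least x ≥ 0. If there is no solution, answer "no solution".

261292

First find gcd(124423, 3771287):
3771287 = 30·124423 + 38597
124423 = 3·38597 + 8632
38597 = 4·8632 + 4069
8632 = 2·4069 + 494
4069 = 8·494 + 117
494 = 4·117 + 26
117 = 4·26 + 13
26 = 2·13 + 0
gcd = 13 and 13 | 2240576, so solutions exist. Divide through by 13: 9571x ≡ 172352 (mod 290099).
Now find 9571⁻¹ mod 290099:
290099 = 30*9571 + 2969
9571 = 3*2969 + 664
2969 = 4*664 + 313
664 = 2*313 + 38
313 = 8*38 + 9
38 = 4*9 + 2
9 = 4*2 + 1
2 = 2*1 + 0
Back-substitute:
1 = 9 − 4·2
1 = −4·38 + 17·9
1 = 17·313 − 140·38
1 = −140·664 + 297·313
1 = 297·2969 − 1328·664
1 = −1328·9571 + 4281·2969
1 = 4281·290099 − 129758·9571
So 9571·(-129758) ≡ 1 (mod 290099), i.e. 9571⁻¹ ≡ 160341.
Then x ≡ 160341·172352 ≡ 261292 (mod 290099); the smallest non-negative solution is x = 261292.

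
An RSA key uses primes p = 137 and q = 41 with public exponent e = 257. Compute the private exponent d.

φ(n) = (p−1)(q−1) = 136·40 = 5440.
Need d with 257·d ≡ 1 (mod 5440). Apply the extended Euclidean algorithm:
5440 = 21*257 + 43
257 = 5*43 + 42
43 = 1*42 + 1
42 = 42*1 + 0
Back-substitute:
1 = 43 − 42
1 = −257 + 6·43
1 = 6·5440 − 127·257
So 257·(-127) ≡ 1 (mod 5440), hence d ≡ -127 ≡ 5313 (mod 5440).

5313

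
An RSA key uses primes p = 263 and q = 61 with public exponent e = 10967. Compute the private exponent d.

φ(n) = (p−1)(q−1) = 262·60 = 15720.
Need d with 10967·d ≡ 1 (mod 15720). Apply the extended Euclidean algorithm:
15720 = 1·10967 + 4753
10967 = 2·4753 + 1461
4753 = 3·1461 + 370
1461 = 3·370 + 351
370 = 1·351 + 19
351 = 18·19 + 9
19 = 2·9 + 1
9 = 9·1 + 0
Back-substitute:
1 = 19 − 2·9
1 = −2·351 + 37·19
1 = 37·370 − 39·351
1 = −39·1461 + 154·370
1 = 154·4753 − 501·1461
1 = −501·10967 + 1156·4753
1 = 1156·15720 − 1657·10967
So 10967·(-1657) ≡ 1 (mod 15720), hence d ≡ -1657 ≡ 14063 (mod 15720).

14063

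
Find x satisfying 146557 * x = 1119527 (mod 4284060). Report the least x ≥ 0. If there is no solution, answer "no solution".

First find gcd(146557, 4284060):
4284060 = 29·146557 + 33907
146557 = 4·33907 + 10929
33907 = 3·10929 + 1120
10929 = 9·1120 + 849
1120 = 1·849 + 271
849 = 3·271 + 36
271 = 7·36 + 19
36 = 1·19 + 17
19 = 1·17 + 2
17 = 8·2 + 1
2 = 2·1 + 0
gcd = 1, so a unique solution mod 4284060 exists.
Back-substitute for the Bézout coefficients:
1 = 17 − 8·2
1 = −8·19 + 9·17
1 = 9·36 − 17·19
1 = −17·271 + 128·36
1 = 128·849 − 401·271
1 = −401·1120 + 529·849
1 = 529·10929 − 5162·1120
1 = −5162·33907 + 16015·10929
1 = 16015·146557 − 69222·33907
1 = −69222·4284060 + 2023453·146557
So 146557·(2023453) ≡ 1 (mod 4284060), giving 146557⁻¹ ≡ 2023453.
x ≡ 146557⁻¹·1119527 ≡ 2023453·1119527 ≡ 2156171 (mod 4284060).

2156171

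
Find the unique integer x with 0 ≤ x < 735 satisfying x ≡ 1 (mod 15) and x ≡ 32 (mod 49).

571

Write x = 1 + 15·k. Then 15·k ≡ 32 − 1 ≡ 31 (mod 49).
Need 15⁻¹ mod 49. Extended Euclid on (49, 15):
49 = 3*15 + 4
15 = 3*4 + 3
4 = 1*3 + 1
3 = 3*1 + 0
Back-substitute:
1 = 4 − 3
1 = −15 + 4·4
1 = 4·49 − 13·15
15⁻¹ ≡ 36 (mod 49), so k ≡ 36·31 ≡ 38 (mod 49).
x = 1 + 15·38 = 571.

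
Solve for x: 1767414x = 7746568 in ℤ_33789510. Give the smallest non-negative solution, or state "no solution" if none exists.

no solution

gcd(1767414, 33789510):
33789510 = 19×1767414 + 208644
1767414 = 8×208644 + 98262
208644 = 2×98262 + 12120
98262 = 8×12120 + 1302
12120 = 9×1302 + 402
1302 = 3×402 + 96
402 = 4×96 + 18
96 = 5×18 + 6
18 = 3×6 + 0
gcd = 6, but 6 ∤ 7746568, so the congruence has no solution.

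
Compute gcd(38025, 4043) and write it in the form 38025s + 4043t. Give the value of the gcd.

Repeated division:
38025 = 9×4043 + 1638
4043 = 2×1638 + 767
1638 = 2×767 + 104
767 = 7×104 + 39
104 = 2×39 + 26
39 = 1×26 + 13
26 = 2×13 + 0
gcd(38025, 4043) = 13.
Back-substituting:
13 = 39 − 26
13 = −104 + 3·39
13 = 3·767 − 22·104
13 = −22·1638 + 47·767
13 = 47·4043 − 116·1638
13 = −116·38025 + 1091·4043
So 13 = (-116)·38025 + (1091)·4043.

13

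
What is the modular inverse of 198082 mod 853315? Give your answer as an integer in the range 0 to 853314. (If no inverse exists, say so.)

Extended Euclidean algorithm:
853315 = 4*198082 + 60987
198082 = 3*60987 + 15121
60987 = 4*15121 + 503
15121 = 30*503 + 31
503 = 16*31 + 7
31 = 4*7 + 3
7 = 2*3 + 1
3 = 3*1 + 0
The gcd is 1. Working backward:
1 = 7 − 2·3
1 = −2·31 + 9·7
1 = 9·503 − 146·31
1 = −146·15121 + 4389·503
1 = 4389·60987 − 17702·15121
1 = −17702·198082 + 57495·60987
1 = 57495·853315 − 247682·198082
So 198082·(-247682) ≡ 1 (mod 853315), and -247682 ≡ 605633 (mod 853315).

605633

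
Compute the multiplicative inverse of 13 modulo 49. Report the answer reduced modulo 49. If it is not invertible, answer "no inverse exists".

Apply the Euclidean algorithm to 49 and 13:
49 = 3*13 + 10
13 = 1*10 + 3
10 = 3*3 + 1
3 = 3*1 + 0
Since gcd(13, 49) = 1, back-substitute to write 1 as a combination:
1 = 10 − 3·3
1 = −3·13 + 4·10
1 = 4·49 − 15·13
Hence 13⁻¹ ≡ -15 ≡ 34 (mod 49).

34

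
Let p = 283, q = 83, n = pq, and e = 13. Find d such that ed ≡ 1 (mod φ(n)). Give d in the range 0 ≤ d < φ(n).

φ(n) = (p−1)(q−1) = 282·82 = 23124.
Need d with 13·d ≡ 1 (mod 23124). Apply the extended Euclidean algorithm:
23124 = 1778·13 + 10
13 = 1·10 + 3
10 = 3·3 + 1
3 = 3·1 + 0
Back-substitute:
1 = 10 − 3·3
1 = −3·13 + 4·10
1 = 4·23124 − 7115·13
So 13·(-7115) ≡ 1 (mod 23124), hence d ≡ -7115 ≡ 16009 (mod 23124).

16009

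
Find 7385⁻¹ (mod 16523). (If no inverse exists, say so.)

Run Euclid on (16523, 7385):
16523 = 2×7385 + 1753
7385 = 4×1753 + 373
1753 = 4×373 + 261
373 = 1×261 + 112
261 = 2×112 + 37
112 = 3×37 + 1
37 = 37×1 + 0
Since gcd(7385, 16523) = 1, back-substitute to write 1 as a combination:
1 = 112 − 3·37
1 = −3·261 + 7·112
1 = 7·373 − 10·261
1 = −10·1753 + 47·373
1 = 47·7385 − 198·1753
1 = −198·16523 + 443·7385
So 7385·443 ≡ 1 (mod 16523).

443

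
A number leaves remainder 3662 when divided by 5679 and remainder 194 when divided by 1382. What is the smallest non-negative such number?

Write x = 3662 + 5679·k. Then 5679·k ≡ 194 − 3662 ≡ 678 (mod 1382).
Need 5679⁻¹ mod 1382. Extended Euclid on (1382, 151):
1382 = 9*151 + 23
151 = 6*23 + 13
23 = 1*13 + 10
13 = 1*10 + 3
10 = 3*3 + 1
3 = 3*1 + 0
Back-substitute:
1 = 10 − 3·3
1 = −3·13 + 4·10
1 = 4·23 − 7·13
1 = −7·151 + 46·23
1 = 46·1382 − 421·151
5679⁻¹ ≡ 961 (mod 1382), so k ≡ 961·678 ≡ 636 (mod 1382).
x = 3662 + 5679·636 = 3615506.

3615506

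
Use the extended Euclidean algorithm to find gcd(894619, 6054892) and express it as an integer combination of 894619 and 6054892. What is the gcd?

Apply Euclid's algorithm to 6054892 and 894619:
6054892 = 6*894619 + 687178
894619 = 1*687178 + 207441
687178 = 3*207441 + 64855
207441 = 3*64855 + 12876
64855 = 5*12876 + 475
12876 = 27*475 + 51
475 = 9*51 + 16
51 = 3*16 + 3
16 = 5*3 + 1
3 = 3*1 + 0
gcd(894619, 6054892) = 1.
Express as a combination:
1 = 16 − 5·3
1 = −5·51 + 16·16
1 = 16·475 − 149·51
1 = −149·12876 + 4039·475
1 = 4039·64855 − 20344·12876
1 = −20344·207441 + 65071·64855
1 = 65071·687178 − 215557·207441
1 = −215557·894619 + 280628·687178
1 = 280628·6054892 − 1899325·894619
So 1 = (280628)·6054892 + (-1899325)·894619.

1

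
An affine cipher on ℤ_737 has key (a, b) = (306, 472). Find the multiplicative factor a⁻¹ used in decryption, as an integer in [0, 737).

Run Euclid on (737, 306):
737 = 2×306 + 125
306 = 2×125 + 56
125 = 2×56 + 13
56 = 4×13 + 4
13 = 3×4 + 1
4 = 4×1 + 0
Since gcd(306, 737) = 1, back-substitute to write 1 as a combination:
1 = 13 − 3·4
1 = −3·56 + 13·13
1 = 13·125 − 29·56
1 = −29·306 + 71·125
1 = 71·737 − 171·306
Hence 306⁻¹ ≡ -171 ≡ 566 (mod 737).

566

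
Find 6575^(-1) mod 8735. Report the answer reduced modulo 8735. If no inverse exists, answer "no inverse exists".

no inverse exists

Euclidean algorithm on 8735, 6575:
8735 = 1*6575 + 2160
6575 = 3*2160 + 95
2160 = 22*95 + 70
95 = 1*70 + 25
70 = 2*25 + 20
25 = 1*20 + 5
20 = 4*5 + 0
gcd(6575, 8735) = 5 ≠ 1, so 6575 has no multiplicative inverse modulo 8735.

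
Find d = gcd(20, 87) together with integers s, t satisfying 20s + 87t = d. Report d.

1

Apply Euclid's algorithm to 87 and 20:
87 = 4×20 + 7
20 = 2×7 + 6
7 = 1×6 + 1
6 = 6×1 + 0
gcd(20, 87) = 1.
Express as a combination:
1 = 7 − 6
1 = −20 + 3·7
1 = 3·87 − 13·20
So 1 = (3)·87 + (-13)·20.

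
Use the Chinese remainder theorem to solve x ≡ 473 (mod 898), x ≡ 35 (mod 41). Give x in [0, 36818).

6759

Write x = 473 + 898·k. Then 898·k ≡ 35 − 473 ≡ 13 (mod 41).
Need 898⁻¹ mod 41. Extended Euclid on (41, 37):
41 = 1×37 + 4
37 = 9×4 + 1
4 = 4×1 + 0
Back-substitute:
1 = 37 − 9·4
1 = −9·41 + 10·37
898⁻¹ ≡ 10 (mod 41), so k ≡ 10·13 ≡ 7 (mod 41).
x = 473 + 898·7 = 6759.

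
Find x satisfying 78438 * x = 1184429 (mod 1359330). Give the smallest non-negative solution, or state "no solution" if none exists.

gcd(78438, 1359330):
1359330 = 17*78438 + 25884
78438 = 3*25884 + 786
25884 = 32*786 + 732
786 = 1*732 + 54
732 = 13*54 + 30
54 = 1*30 + 24
30 = 1*24 + 6
24 = 4*6 + 0
gcd = 6, but 6 ∤ 1184429, so the congruence has no solution.

no solution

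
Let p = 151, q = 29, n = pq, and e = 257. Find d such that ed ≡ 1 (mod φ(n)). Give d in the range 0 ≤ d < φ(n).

1193

φ(n) = (p−1)(q−1) = 150·28 = 4200.
Need d with 257·d ≡ 1 (mod 4200). Apply the extended Euclidean algorithm:
4200 = 16*257 + 88
257 = 2*88 + 81
88 = 1*81 + 7
81 = 11*7 + 4
7 = 1*4 + 3
4 = 1*3 + 1
3 = 3*1 + 0
Back-substitute:
1 = 4 − 3
1 = −7 + 2·4
1 = 2·81 − 23·7
1 = −23·88 + 25·81
1 = 25·257 − 73·88
1 = −73·4200 + 1193·257
So 257·1193 ≡ 1 (mod 4200), hence d = 1193.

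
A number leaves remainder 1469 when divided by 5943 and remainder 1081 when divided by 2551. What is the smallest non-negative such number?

2414327

Write x = 1469 + 5943·k. Then 5943·k ≡ 1081 − 1469 ≡ 2163 (mod 2551).
Need 5943⁻¹ mod 2551. Extended Euclid on (2551, 841):
2551 = 3·841 + 28
841 = 30·28 + 1
28 = 28·1 + 0
Back-substitute:
1 = 841 − 30·28
1 = −30·2551 + 91·841
5943⁻¹ ≡ 91 (mod 2551), so k ≡ 91·2163 ≡ 406 (mod 2551).
x = 1469 + 5943·406 = 2414327.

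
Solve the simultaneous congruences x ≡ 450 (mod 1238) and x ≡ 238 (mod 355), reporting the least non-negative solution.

Write x = 450 + 1238·k. Then 1238·k ≡ 238 − 450 ≡ 143 (mod 355).
Need 1238⁻¹ mod 355. Extended Euclid on (355, 173):
355 = 2×173 + 9
173 = 19×9 + 2
9 = 4×2 + 1
2 = 2×1 + 0
Back-substitute:
1 = 9 − 4·2
1 = −4·173 + 77·9
1 = 77·355 − 158·173
1238⁻¹ ≡ 197 (mod 355), so k ≡ 197·143 ≡ 126 (mod 355).
x = 450 + 1238·126 = 156438.

156438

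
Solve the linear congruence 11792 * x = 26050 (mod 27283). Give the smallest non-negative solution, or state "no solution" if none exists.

First find gcd(11792, 27283):
27283 = 2·11792 + 3699
11792 = 3·3699 + 695
3699 = 5·695 + 224
695 = 3·224 + 23
224 = 9·23 + 17
23 = 1·17 + 6
17 = 2·6 + 5
6 = 1·5 + 1
5 = 5·1 + 0
gcd = 1, so a unique solution mod 27283 exists.
Back-substitute for the Bézout coefficients:
1 = 6 − 5
1 = −17 + 3·6
1 = 3·23 − 4·17
1 = −4·224 + 39·23
1 = 39·695 − 121·224
1 = −121·3699 + 644·695
1 = 644·11792 − 2053·3699
1 = −2053·27283 + 4750·11792
So 11792·(4750) ≡ 1 (mod 27283), giving 11792⁻¹ ≡ 4750.
x ≡ 11792⁻¹·26050 ≡ 4750·26050 ≡ 9095 (mod 27283).

9095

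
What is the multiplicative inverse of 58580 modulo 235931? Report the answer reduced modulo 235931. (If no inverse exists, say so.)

11716

Run Euclid on (235931, 58580):
235931 = 4*58580 + 1611
58580 = 36*1611 + 584
1611 = 2*584 + 443
584 = 1*443 + 141
443 = 3*141 + 20
141 = 7*20 + 1
20 = 20*1 + 0
The gcd is 1. Working backward:
1 = 141 − 7·20
1 = −7·443 + 22·141
1 = 22·584 − 29·443
1 = −29·1611 + 80·584
1 = 80·58580 − 2909·1611
1 = −2909·235931 + 11716·58580
So 58580·11716 ≡ 1 (mod 235931).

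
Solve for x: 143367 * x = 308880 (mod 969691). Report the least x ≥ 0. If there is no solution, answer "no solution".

861846

First find gcd(143367, 969691):
969691 = 6·143367 + 109489
143367 = 1·109489 + 33878
109489 = 3·33878 + 7855
33878 = 4·7855 + 2458
7855 = 3·2458 + 481
2458 = 5·481 + 53
481 = 9·53 + 4
53 = 13·4 + 1
4 = 4·1 + 0
gcd = 1, so a unique solution mod 969691 exists.
Back-substitute for the Bézout coefficients:
1 = 53 − 13·4
1 = −13·481 + 118·53
1 = 118·2458 − 603·481
1 = −603·7855 + 1927·2458
1 = 1927·33878 − 8311·7855
1 = −8311·109489 + 26860·33878
1 = 26860·143367 − 35171·109489
1 = −35171·969691 + 237886·143367
So 143367·(237886) ≡ 1 (mod 969691), giving 143367⁻¹ ≡ 237886.
x ≡ 143367⁻¹·308880 ≡ 237886·308880 ≡ 861846 (mod 969691).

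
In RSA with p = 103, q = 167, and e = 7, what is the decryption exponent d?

2419

φ(n) = (p−1)(q−1) = 102·166 = 16932.
Need d with 7·d ≡ 1 (mod 16932). Apply the extended Euclidean algorithm:
16932 = 2418·7 + 6
7 = 1·6 + 1
6 = 6·1 + 0
Back-substitute:
1 = 7 − 6
1 = −16932 + 2419·7
So 7·2419 ≡ 1 (mod 16932), hence d = 2419.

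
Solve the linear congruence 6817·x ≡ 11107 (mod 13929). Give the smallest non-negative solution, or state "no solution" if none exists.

208

First find gcd(6817, 13929):
13929 = 2*6817 + 295
6817 = 23*295 + 32
295 = 9*32 + 7
32 = 4*7 + 4
7 = 1*4 + 3
4 = 1*3 + 1
3 = 3*1 + 0
gcd = 1, so a unique solution mod 13929 exists.
Back-substitute for the Bézout coefficients:
1 = 4 − 3
1 = −7 + 2·4
1 = 2·32 − 9·7
1 = −9·295 + 83·32
1 = 83·6817 − 1918·295
1 = −1918·13929 + 3919·6817
So 6817·(3919) ≡ 1 (mod 13929), giving 6817⁻¹ ≡ 3919.
x ≡ 6817⁻¹·11107 ≡ 3919·11107 ≡ 208 (mod 13929).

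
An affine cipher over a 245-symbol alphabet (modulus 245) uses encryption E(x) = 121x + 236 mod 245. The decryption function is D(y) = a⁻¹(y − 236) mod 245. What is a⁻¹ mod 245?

81

gcd(245, 121) by repeated division:
245 = 2*121 + 3
121 = 40*3 + 1
3 = 3*1 + 0
gcd = 1, so the inverse exists. Back-substitute:
1 = 121 − 40·3
1 = −40·245 + 81·121
So 121·81 ≡ 1 (mod 245).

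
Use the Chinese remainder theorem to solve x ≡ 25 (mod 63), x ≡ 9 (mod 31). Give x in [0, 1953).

970

Write x = 25 + 63·k. Then 63·k ≡ 9 − 25 ≡ 15 (mod 31).
Need 63⁻¹ mod 31. Extended Euclid on (31, 1):
31 = 31·1 + 0
63⁻¹ ≡ 1 (mod 31), so k ≡ 1·15 ≡ 15 (mod 31).
x = 25 + 63·15 = 970.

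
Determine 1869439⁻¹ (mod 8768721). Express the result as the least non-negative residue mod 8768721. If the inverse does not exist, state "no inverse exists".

Compute gcd(1869439, 8768721):
8768721 = 4·1869439 + 1290965
1869439 = 1·1290965 + 578474
1290965 = 2·578474 + 134017
578474 = 4·134017 + 42406
134017 = 3·42406 + 6799
42406 = 6·6799 + 1612
6799 = 4·1612 + 351
1612 = 4·351 + 208
351 = 1·208 + 143
208 = 1·143 + 65
143 = 2·65 + 13
65 = 5·13 + 0
The gcd is 13, not 1, hence no inverse exists.

no inverse exists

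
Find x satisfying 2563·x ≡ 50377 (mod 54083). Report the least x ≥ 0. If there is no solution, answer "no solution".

First find gcd(2563, 54083):
54083 = 21*2563 + 260
2563 = 9*260 + 223
260 = 1*223 + 37
223 = 6*37 + 1
37 = 37*1 + 0
gcd = 1, so a unique solution mod 54083 exists.
Back-substitute for the Bézout coefficients:
1 = 223 − 6·37
1 = −6·260 + 7·223
1 = 7·2563 − 69·260
1 = −69·54083 + 1456·2563
So 2563·(1456) ≡ 1 (mod 54083), giving 2563⁻¹ ≡ 1456.
x ≡ 2563⁻¹·50377 ≡ 1456·50377 ≡ 12364 (mod 54083).

12364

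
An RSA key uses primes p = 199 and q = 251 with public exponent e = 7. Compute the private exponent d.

14143

φ(n) = (p−1)(q−1) = 198·250 = 49500.
Need d with 7·d ≡ 1 (mod 49500). Apply the extended Euclidean algorithm:
49500 = 7071*7 + 3
7 = 2*3 + 1
3 = 3*1 + 0
Back-substitute:
1 = 7 − 2·3
1 = −2·49500 + 14143·7
So 7·14143 ≡ 1 (mod 49500), hence d = 14143.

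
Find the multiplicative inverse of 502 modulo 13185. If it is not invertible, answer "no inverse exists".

3073

Run Euclid on (13185, 502):
13185 = 26×502 + 133
502 = 3×133 + 103
133 = 1×103 + 30
103 = 3×30 + 13
30 = 2×13 + 4
13 = 3×4 + 1
4 = 4×1 + 0
The gcd is 1. Working backward:
1 = 13 − 3·4
1 = −3·30 + 7·13
1 = 7·103 − 24·30
1 = −24·133 + 31·103
1 = 31·502 − 117·133
1 = −117·13185 + 3073·502
So 502·3073 ≡ 1 (mod 13185).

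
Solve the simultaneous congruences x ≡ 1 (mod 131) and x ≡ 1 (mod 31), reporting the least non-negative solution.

1

Write x = 1 + 131·k. Then 131·k ≡ 1 − 1 ≡ 0 (mod 31).
Need 131⁻¹ mod 31. Extended Euclid on (31, 7):
31 = 4*7 + 3
7 = 2*3 + 1
3 = 3*1 + 0
Back-substitute:
1 = 7 − 2·3
1 = −2·31 + 9·7
131⁻¹ ≡ 9 (mod 31), so k ≡ 9·0 ≡ 0 (mod 31).
x = 1 + 131·0 = 1.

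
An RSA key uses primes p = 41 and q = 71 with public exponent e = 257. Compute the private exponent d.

φ(n) = (p−1)(q−1) = 40·70 = 2800.
Need d with 257·d ≡ 1 (mod 2800). Apply the extended Euclidean algorithm:
2800 = 10×257 + 230
257 = 1×230 + 27
230 = 8×27 + 14
27 = 1×14 + 13
14 = 1×13 + 1
13 = 13×1 + 0
Back-substitute:
1 = 14 − 13
1 = −27 + 2·14
1 = 2·230 − 17·27
1 = −17·257 + 19·230
1 = 19·2800 − 207·257
So 257·(-207) ≡ 1 (mod 2800), hence d ≡ -207 ≡ 2593 (mod 2800).

2593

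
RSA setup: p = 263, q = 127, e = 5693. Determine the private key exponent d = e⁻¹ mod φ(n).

893

φ(n) = (p−1)(q−1) = 262·126 = 33012.
Need d with 5693·d ≡ 1 (mod 33012). Apply the extended Euclidean algorithm:
33012 = 5×5693 + 4547
5693 = 1×4547 + 1146
4547 = 3×1146 + 1109
1146 = 1×1109 + 37
1109 = 29×37 + 36
37 = 1×36 + 1
36 = 36×1 + 0
Back-substitute:
1 = 37 − 36
1 = −1109 + 30·37
1 = 30·1146 − 31·1109
1 = −31·4547 + 123·1146
1 = 123·5693 − 154·4547
1 = −154·33012 + 893·5693
So 5693·893 ≡ 1 (mod 33012), hence d = 893.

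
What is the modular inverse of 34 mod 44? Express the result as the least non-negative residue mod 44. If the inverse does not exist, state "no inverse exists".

Euclidean algorithm on 44, 34:
44 = 1×34 + 10
34 = 3×10 + 4
10 = 2×4 + 2
4 = 2×2 + 0
gcd(34, 44) = 2 ≠ 1, so 34 has no multiplicative inverse modulo 44.

no inverse exists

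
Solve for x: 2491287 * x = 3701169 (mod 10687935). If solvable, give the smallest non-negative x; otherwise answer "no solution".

1364712

First find gcd(2491287, 10687935):
10687935 = 4·2491287 + 722787
2491287 = 3·722787 + 322926
722787 = 2·322926 + 76935
322926 = 4·76935 + 15186
76935 = 5·15186 + 1005
15186 = 15·1005 + 111
1005 = 9·111 + 6
111 = 18·6 + 3
6 = 2·3 + 0
gcd = 3 and 3 | 3701169, so solutions exist. Divide through by 3: 830429x ≡ 1233723 (mod 3562645).
Now find 830429⁻¹ mod 3562645:
3562645 = 4×830429 + 240929
830429 = 3×240929 + 107642
240929 = 2×107642 + 25645
107642 = 4×25645 + 5062
25645 = 5×5062 + 335
5062 = 15×335 + 37
335 = 9×37 + 2
37 = 18×2 + 1
2 = 2×1 + 0
Back-substitute:
1 = 37 − 18·2
1 = −18·335 + 163·37
1 = 163·5062 − 2463·335
1 = −2463·25645 + 12478·5062
1 = 12478·107642 − 52375·25645
1 = −52375·240929 + 117228·107642
1 = 117228·830429 − 404059·240929
1 = −404059·3562645 + 1733464·830429
So 830429⁻¹ ≡ 1733464 (mod 3562645).
Then x ≡ 1733464·1233723 ≡ 1364712 (mod 3562645); the smallest non-negative solution is x = 1364712.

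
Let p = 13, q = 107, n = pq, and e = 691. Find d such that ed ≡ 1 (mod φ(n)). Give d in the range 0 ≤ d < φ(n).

φ(n) = (p−1)(q−1) = 12·106 = 1272.
Need d with 691·d ≡ 1 (mod 1272). Apply the extended Euclidean algorithm:
1272 = 1*691 + 581
691 = 1*581 + 110
581 = 5*110 + 31
110 = 3*31 + 17
31 = 1*17 + 14
17 = 1*14 + 3
14 = 4*3 + 2
3 = 1*2 + 1
2 = 2*1 + 0
Back-substitute:
1 = 3 − 2
1 = −14 + 5·3
1 = 5·17 − 6·14
1 = −6·31 + 11·17
1 = 11·110 − 39·31
1 = −39·581 + 206·110
1 = 206·691 − 245·581
1 = −245·1272 + 451·691
So 691·451 ≡ 1 (mod 1272), hence d = 451.

451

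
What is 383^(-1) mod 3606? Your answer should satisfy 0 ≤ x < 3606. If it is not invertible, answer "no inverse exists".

gcd(3606, 383) by repeated division:
3606 = 9*383 + 159
383 = 2*159 + 65
159 = 2*65 + 29
65 = 2*29 + 7
29 = 4*7 + 1
7 = 7*1 + 0
Since gcd(383, 3606) = 1, back-substitute to write 1 as a combination:
1 = 29 − 4·7
1 = −4·65 + 9·29
1 = 9·159 − 22·65
1 = −22·383 + 53·159
1 = 53·3606 − 499·383
Hence 383⁻¹ ≡ -499 ≡ 3107 (mod 3606).

3107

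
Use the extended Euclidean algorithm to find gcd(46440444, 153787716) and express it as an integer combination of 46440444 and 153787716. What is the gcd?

Euclidean algorithm:
153787716 = 3*46440444 + 14466384
46440444 = 3*14466384 + 3041292
14466384 = 4*3041292 + 2301216
3041292 = 1*2301216 + 740076
2301216 = 3*740076 + 80988
740076 = 9*80988 + 11184
80988 = 7*11184 + 2700
11184 = 4*2700 + 384
2700 = 7*384 + 12
384 = 32*12 + 0
gcd(46440444, 153787716) = 12.
Express as a combination:
12 = 2700 − 7·384
12 = −7·11184 + 29·2700
12 = 29·80988 − 210·11184
12 = −210·740076 + 1919·80988
12 = 1919·2301216 − 5967·740076
12 = −5967·3041292 + 7886·2301216
12 = 7886·14466384 − 37511·3041292
12 = −37511·46440444 + 120419·14466384
12 = 120419·153787716 − 398768·46440444
So 12 = (120419)·153787716 + (-398768)·46440444.

12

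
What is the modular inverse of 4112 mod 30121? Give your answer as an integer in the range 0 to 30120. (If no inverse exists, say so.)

gcd(30121, 4112) by repeated division:
30121 = 7·4112 + 1337
4112 = 3·1337 + 101
1337 = 13·101 + 24
101 = 4·24 + 5
24 = 4·5 + 4
5 = 1·4 + 1
4 = 4·1 + 0
The gcd is 1. Working backward:
1 = 5 − 4
1 = −24 + 5·5
1 = 5·101 − 21·24
1 = −21·1337 + 278·101
1 = 278·4112 − 855·1337
1 = −855·30121 + 6263·4112
So 4112·6263 ≡ 1 (mod 30121).

6263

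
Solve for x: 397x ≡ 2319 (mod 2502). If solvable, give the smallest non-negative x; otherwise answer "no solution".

First find gcd(397, 2502):
2502 = 6·397 + 120
397 = 3·120 + 37
120 = 3·37 + 9
37 = 4·9 + 1
9 = 9·1 + 0
gcd = 1, so a unique solution mod 2502 exists.
Back-substitute for the Bézout coefficients:
1 = 37 − 4·9
1 = −4·120 + 13·37
1 = 13·397 − 43·120
1 = −43·2502 + 271·397
So 397·(271) ≡ 1 (mod 2502), giving 397⁻¹ ≡ 271.
x ≡ 397⁻¹·2319 ≡ 271·2319 ≡ 447 (mod 2502).

447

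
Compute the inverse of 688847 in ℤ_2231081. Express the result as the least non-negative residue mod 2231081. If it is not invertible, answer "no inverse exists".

1542570

gcd(2231081, 688847) by repeated division:
2231081 = 3×688847 + 164540
688847 = 4×164540 + 30687
164540 = 5×30687 + 11105
30687 = 2×11105 + 8477
11105 = 1×8477 + 2628
8477 = 3×2628 + 593
2628 = 4×593 + 256
593 = 2×256 + 81
256 = 3×81 + 13
81 = 6×13 + 3
13 = 4×3 + 1
3 = 3×1 + 0
Since gcd(688847, 2231081) = 1, back-substitute to write 1 as a combination:
1 = 13 − 4·3
1 = −4·81 + 25·13
1 = 25·256 − 79·81
1 = −79·593 + 183·256
1 = 183·2628 − 811·593
1 = −811·8477 + 2616·2628
1 = 2616·11105 − 3427·8477
1 = −3427·30687 + 9470·11105
1 = 9470·164540 − 50777·30687
1 = −50777·688847 + 212578·164540
1 = 212578·2231081 − 688511·688847
Hence 688847⁻¹ ≡ -688511 ≡ 1542570 (mod 2231081).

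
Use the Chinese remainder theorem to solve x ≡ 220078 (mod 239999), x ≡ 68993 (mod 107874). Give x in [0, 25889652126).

Write x = 220078 + 239999·k. Then 239999·k ≡ 68993 − 220078 ≡ 64663 (mod 107874).
Need 239999⁻¹ mod 107874. Extended Euclid on (107874, 24251):
107874 = 4×24251 + 10870
24251 = 2×10870 + 2511
10870 = 4×2511 + 826
2511 = 3×826 + 33
826 = 25×33 + 1
33 = 33×1 + 0
Back-substitute:
1 = 826 − 25·33
1 = −25·2511 + 76·826
1 = 76·10870 − 329·2511
1 = −329·24251 + 734·10870
1 = 734·107874 − 3265·24251
239999⁻¹ ≡ 104609 (mod 107874), so k ≡ 104609·64663 ≡ 92597 (mod 107874).
x = 220078 + 239999·92597 = 22223407481.

22223407481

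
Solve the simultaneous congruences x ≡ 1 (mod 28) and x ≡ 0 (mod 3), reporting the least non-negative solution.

57

Write x = 1 + 28·k. Then 28·k ≡ 0 − 1 ≡ 2 (mod 3).
Need 28⁻¹ mod 3. Extended Euclid on (3, 1):
3 = 3·1 + 0
28⁻¹ ≡ 1 (mod 3), so k ≡ 1·2 ≡ 2 (mod 3).
x = 1 + 28·2 = 57.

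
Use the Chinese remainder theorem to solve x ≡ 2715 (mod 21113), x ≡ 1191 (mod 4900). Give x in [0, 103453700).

Write x = 2715 + 21113·k. Then 21113·k ≡ 1191 − 2715 ≡ 3376 (mod 4900).
Need 21113⁻¹ mod 4900. Extended Euclid on (4900, 1513):
4900 = 3*1513 + 361
1513 = 4*361 + 69
361 = 5*69 + 16
69 = 4*16 + 5
16 = 3*5 + 1
5 = 5*1 + 0
Back-substitute:
1 = 16 − 3·5
1 = −3·69 + 13·16
1 = 13·361 − 68·69
1 = −68·1513 + 285·361
1 = 285·4900 − 923·1513
21113⁻¹ ≡ 3977 (mod 4900), so k ≡ 3977·3376 ≡ 352 (mod 4900).
x = 2715 + 21113·352 = 7434491.

7434491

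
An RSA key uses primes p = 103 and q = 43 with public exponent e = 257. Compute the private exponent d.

2117

φ(n) = (p−1)(q−1) = 102·42 = 4284.
Need d with 257·d ≡ 1 (mod 4284). Apply the extended Euclidean algorithm:
4284 = 16×257 + 172
257 = 1×172 + 85
172 = 2×85 + 2
85 = 42×2 + 1
2 = 2×1 + 0
Back-substitute:
1 = 85 − 42·2
1 = −42·172 + 85·85
1 = 85·257 − 127·172
1 = −127·4284 + 2117·257
So 257·2117 ≡ 1 (mod 4284), hence d = 2117.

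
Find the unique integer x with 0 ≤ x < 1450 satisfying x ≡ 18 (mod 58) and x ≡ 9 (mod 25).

134

Write x = 18 + 58·k. Then 58·k ≡ 9 − 18 ≡ 16 (mod 25).
Need 58⁻¹ mod 25. Extended Euclid on (25, 8):
25 = 3·8 + 1
8 = 8·1 + 0
Back-substitute:
1 = 25 − 3·8
58⁻¹ ≡ 22 (mod 25), so k ≡ 22·16 ≡ 2 (mod 25).
x = 18 + 58·2 = 134.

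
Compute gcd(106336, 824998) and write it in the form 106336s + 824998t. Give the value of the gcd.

Repeated division:
824998 = 7×106336 + 80646
106336 = 1×80646 + 25690
80646 = 3×25690 + 3576
25690 = 7×3576 + 658
3576 = 5×658 + 286
658 = 2×286 + 86
286 = 3×86 + 28
86 = 3×28 + 2
28 = 14×2 + 0
gcd(106336, 824998) = 2.
Express as a combination:
2 = 86 − 3·28
2 = −3·286 + 10·86
2 = 10·658 − 23·286
2 = −23·3576 + 125·658
2 = 125·25690 − 898·3576
2 = −898·80646 + 2819·25690
2 = 2819·106336 − 3717·80646
2 = −3717·824998 + 28838·106336
So 2 = (-3717)·824998 + (28838)·106336.

2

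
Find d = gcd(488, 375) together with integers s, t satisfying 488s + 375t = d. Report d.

1

Apply Euclid's algorithm to 488 and 375:
488 = 1*375 + 113
375 = 3*113 + 36
113 = 3*36 + 5
36 = 7*5 + 1
5 = 5*1 + 0
gcd(488, 375) = 1.
Back-substituting:
1 = 36 − 7·5
1 = −7·113 + 22·36
1 = 22·375 − 73·113
1 = −73·488 + 95·375
So 1 = (-73)·488 + (95)·375.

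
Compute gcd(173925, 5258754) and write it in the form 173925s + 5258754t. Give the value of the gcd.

9

Euclidean algorithm:
5258754 = 30×173925 + 41004
173925 = 4×41004 + 9909
41004 = 4×9909 + 1368
9909 = 7×1368 + 333
1368 = 4×333 + 36
333 = 9×36 + 9
36 = 4×9 + 0
gcd(173925, 5258754) = 9.
Express as a combination:
9 = 333 − 9·36
9 = −9·1368 + 37·333
9 = 37·9909 − 268·1368
9 = −268·41004 + 1109·9909
9 = 1109·173925 − 4704·41004
9 = −4704·5258754 + 142229·173925
So 9 = (-4704)·5258754 + (142229)·173925.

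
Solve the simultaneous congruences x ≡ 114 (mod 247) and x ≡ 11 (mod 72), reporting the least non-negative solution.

Write x = 114 + 247·k. Then 247·k ≡ 11 − 114 ≡ 41 (mod 72).
Need 247⁻¹ mod 72. Extended Euclid on (72, 31):
72 = 2*31 + 10
31 = 3*10 + 1
10 = 10*1 + 0
Back-substitute:
1 = 31 − 3·10
1 = −3·72 + 7·31
247⁻¹ ≡ 7 (mod 72), so k ≡ 7·41 ≡ 71 (mod 72).
x = 114 + 247·71 = 17651.

17651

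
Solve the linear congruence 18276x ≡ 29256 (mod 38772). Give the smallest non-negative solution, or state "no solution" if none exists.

1039

First find gcd(18276, 38772):
38772 = 2·18276 + 2220
18276 = 8·2220 + 516
2220 = 4·516 + 156
516 = 3·156 + 48
156 = 3·48 + 12
48 = 4·12 + 0
gcd = 12 and 12 | 29256, so solutions exist. Divide through by 12: 1523x ≡ 2438 (mod 3231).
Now find 1523⁻¹ mod 3231:
3231 = 2×1523 + 185
1523 = 8×185 + 43
185 = 4×43 + 13
43 = 3×13 + 4
13 = 3×4 + 1
4 = 4×1 + 0
Back-substitute:
1 = 13 − 3·4
1 = −3·43 + 10·13
1 = 10·185 − 43·43
1 = −43·1523 + 354·185
1 = 354·3231 − 751·1523
So 1523·(-751) ≡ 1 (mod 3231), i.e. 1523⁻¹ ≡ 2480.
Then x ≡ 2480·2438 ≡ 1039 (mod 3231); the smallest non-negative solution is x = 1039.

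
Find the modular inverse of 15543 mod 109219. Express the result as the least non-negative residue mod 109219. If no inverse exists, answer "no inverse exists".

Compute gcd(15543, 109219):
109219 = 7·15543 + 418
15543 = 37·418 + 77
418 = 5·77 + 33
77 = 2·33 + 11
33 = 3·11 + 0
Since gcd = 11 > 1, 15543 is not a unit mod 109219.

no inverse exists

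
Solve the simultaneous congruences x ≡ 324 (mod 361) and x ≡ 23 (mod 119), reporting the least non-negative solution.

5378

Write x = 324 + 361·k. Then 361·k ≡ 23 − 324 ≡ 56 (mod 119).
Need 361⁻¹ mod 119. Extended Euclid on (119, 4):
119 = 29×4 + 3
4 = 1×3 + 1
3 = 3×1 + 0
Back-substitute:
1 = 4 − 3
1 = −119 + 30·4
361⁻¹ ≡ 30 (mod 119), so k ≡ 30·56 ≡ 14 (mod 119).
x = 324 + 361·14 = 5378.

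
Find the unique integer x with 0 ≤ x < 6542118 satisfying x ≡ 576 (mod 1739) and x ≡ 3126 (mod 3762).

Write x = 576 + 1739·k. Then 1739·k ≡ 3126 − 576 ≡ 2550 (mod 3762).
Need 1739⁻¹ mod 3762. Extended Euclid on (3762, 1739):
3762 = 2×1739 + 284
1739 = 6×284 + 35
284 = 8×35 + 4
35 = 8×4 + 3
4 = 1×3 + 1
3 = 3×1 + 0
Back-substitute:
1 = 4 − 3
1 = −35 + 9·4
1 = 9·284 − 73·35
1 = −73·1739 + 447·284
1 = 447·3762 − 967·1739
1739⁻¹ ≡ 2795 (mod 3762), so k ≡ 2795·2550 ≡ 2022 (mod 3762).
x = 576 + 1739·2022 = 3516834.

3516834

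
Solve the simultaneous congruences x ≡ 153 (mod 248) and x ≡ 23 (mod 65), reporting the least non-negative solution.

153

Write x = 153 + 248·k. Then 248·k ≡ 23 − 153 ≡ 0 (mod 65).
Need 248⁻¹ mod 65. Extended Euclid on (65, 53):
65 = 1×53 + 12
53 = 4×12 + 5
12 = 2×5 + 2
5 = 2×2 + 1
2 = 2×1 + 0
Back-substitute:
1 = 5 − 2·2
1 = −2·12 + 5·5
1 = 5·53 − 22·12
1 = −22·65 + 27·53
248⁻¹ ≡ 27 (mod 65), so k ≡ 27·0 ≡ 0 (mod 65).
x = 153 + 248·0 = 153.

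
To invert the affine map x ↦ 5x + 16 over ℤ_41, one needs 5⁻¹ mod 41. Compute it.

33

Run Euclid on (41, 5):
41 = 8×5 + 1
5 = 5×1 + 0
The gcd is 1. Working backward:
1 = 41 − 8·5
Thus 5·(-8) ≡ 1 (mod 41); reducing, -8 mod 41 = 33.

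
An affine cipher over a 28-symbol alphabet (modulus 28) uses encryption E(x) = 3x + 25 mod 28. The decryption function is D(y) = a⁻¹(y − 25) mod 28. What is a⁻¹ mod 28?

19

Apply the Euclidean algorithm to 28 and 3:
28 = 9·3 + 1
3 = 3·1 + 0
Since gcd(3, 28) = 1, back-substitute to write 1 as a combination:
1 = 28 − 9·3
Hence 3⁻¹ ≡ -9 ≡ 19 (mod 28).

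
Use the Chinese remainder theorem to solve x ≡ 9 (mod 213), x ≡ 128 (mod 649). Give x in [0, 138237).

Write x = 9 + 213·k. Then 213·k ≡ 128 − 9 ≡ 119 (mod 649).
Need 213⁻¹ mod 649. Extended Euclid on (649, 213):
649 = 3*213 + 10
213 = 21*10 + 3
10 = 3*3 + 1
3 = 3*1 + 0
Back-substitute:
1 = 10 − 3·3
1 = −3·213 + 64·10
1 = 64·649 − 195·213
213⁻¹ ≡ 454 (mod 649), so k ≡ 454·119 ≡ 159 (mod 649).
x = 9 + 213·159 = 33876.

33876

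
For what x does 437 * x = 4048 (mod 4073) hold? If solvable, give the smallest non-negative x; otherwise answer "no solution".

First find gcd(437, 4073):
4073 = 9·437 + 140
437 = 3·140 + 17
140 = 8·17 + 4
17 = 4·4 + 1
4 = 4·1 + 0
gcd = 1, so a unique solution mod 4073 exists.
Back-substitute for the Bézout coefficients:
1 = 17 − 4·4
1 = −4·140 + 33·17
1 = 33·437 − 103·140
1 = −103·4073 + 960·437
So 437·(960) ≡ 1 (mod 4073), giving 437⁻¹ ≡ 960.
x ≡ 437⁻¹·4048 ≡ 960·4048 ≡ 438 (mod 4073).

438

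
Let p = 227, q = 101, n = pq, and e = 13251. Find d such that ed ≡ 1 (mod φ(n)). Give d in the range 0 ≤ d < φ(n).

φ(n) = (p−1)(q−1) = 226·100 = 22600.
Need d with 13251·d ≡ 1 (mod 22600). Apply the extended Euclidean algorithm:
22600 = 1*13251 + 9349
13251 = 1*9349 + 3902
9349 = 2*3902 + 1545
3902 = 2*1545 + 812
1545 = 1*812 + 733
812 = 1*733 + 79
733 = 9*79 + 22
79 = 3*22 + 13
22 = 1*13 + 9
13 = 1*9 + 4
9 = 2*4 + 1
4 = 4*1 + 0
Back-substitute:
1 = 9 − 2·4
1 = −2·13 + 3·9
1 = 3·22 − 5·13
1 = −5·79 + 18·22
1 = 18·733 − 167·79
1 = −167·812 + 185·733
1 = 185·1545 − 352·812
1 = −352·3902 + 889·1545
1 = 889·9349 − 2130·3902
1 = −2130·13251 + 3019·9349
1 = 3019·22600 − 5149·13251
So 13251·(-5149) ≡ 1 (mod 22600), hence d ≡ -5149 ≡ 17451 (mod 22600).

17451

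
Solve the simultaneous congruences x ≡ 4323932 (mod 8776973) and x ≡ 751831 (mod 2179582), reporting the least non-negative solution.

Write x = 4323932 + 8776973·k. Then 8776973·k ≡ 751831 − 4323932 ≡ 787063 (mod 2179582).
Need 8776973⁻¹ mod 2179582. Extended Euclid on (2179582, 58645):
2179582 = 37·58645 + 9717
58645 = 6·9717 + 343
9717 = 28·343 + 113
343 = 3·113 + 4
113 = 28·4 + 1
4 = 4·1 + 0
Back-substitute:
1 = 113 − 28·4
1 = −28·343 + 85·113
1 = 85·9717 − 2408·343
1 = −2408·58645 + 14533·9717
1 = 14533·2179582 − 540129·58645
8776973⁻¹ ≡ 1639453 (mod 2179582), so k ≡ 1639453·787063 ≡ 1020063 (mod 2179582).
x = 4323932 + 8776973·1020063 = 8953069733231.

8953069733231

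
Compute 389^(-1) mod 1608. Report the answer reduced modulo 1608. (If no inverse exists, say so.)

gcd(1608, 389) by repeated division:
1608 = 4*389 + 52
389 = 7*52 + 25
52 = 2*25 + 2
25 = 12*2 + 1
2 = 2*1 + 0
The gcd is 1. Working backward:
1 = 25 − 12·2
1 = −12·52 + 25·25
1 = 25·389 − 187·52
1 = −187·1608 + 773·389
So 389·773 ≡ 1 (mod 1608).

773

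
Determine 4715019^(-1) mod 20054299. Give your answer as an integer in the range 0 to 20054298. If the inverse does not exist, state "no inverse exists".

Apply the Euclidean algorithm to 20054299 and 4715019:
20054299 = 4×4715019 + 1194223
4715019 = 3×1194223 + 1132350
1194223 = 1×1132350 + 61873
1132350 = 18×61873 + 18636
61873 = 3×18636 + 5965
18636 = 3×5965 + 741
5965 = 8×741 + 37
741 = 20×37 + 1
37 = 37×1 + 0
gcd = 1, so the inverse exists. Back-substitute:
1 = 741 − 20·37
1 = −20·5965 + 161·741
1 = 161·18636 − 503·5965
1 = −503·61873 + 1670·18636
1 = 1670·1132350 − 30563·61873
1 = −30563·1194223 + 32233·1132350
1 = 32233·4715019 − 127262·1194223
1 = −127262·20054299 + 541281·4715019
So 4715019·541281 ≡ 1 (mod 20054299).

541281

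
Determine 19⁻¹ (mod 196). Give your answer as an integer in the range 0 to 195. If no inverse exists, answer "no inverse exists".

Apply the Euclidean algorithm to 196 and 19:
196 = 10*19 + 6
19 = 3*6 + 1
6 = 6*1 + 0
Since gcd(19, 196) = 1, back-substitute to write 1 as a combination:
1 = 19 − 3·6
1 = −3·196 + 31·19
So 19·31 ≡ 1 (mod 196).

31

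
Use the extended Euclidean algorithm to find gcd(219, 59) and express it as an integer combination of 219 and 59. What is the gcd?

Repeated division:
219 = 3×59 + 42
59 = 1×42 + 17
42 = 2×17 + 8
17 = 2×8 + 1
8 = 8×1 + 0
gcd(219, 59) = 1.
Working backward:
1 = 17 − 2·8
1 = −2·42 + 5·17
1 = 5·59 − 7·42
1 = −7·219 + 26·59
So 1 = (-7)·219 + (26)·59.

1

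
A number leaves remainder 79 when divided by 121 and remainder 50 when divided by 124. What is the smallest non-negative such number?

Write x = 79 + 121·k. Then 121·k ≡ 50 − 79 ≡ 95 (mod 124).
Need 121⁻¹ mod 124. Extended Euclid on (124, 121):
124 = 1*121 + 3
121 = 40*3 + 1
3 = 3*1 + 0
Back-substitute:
1 = 121 − 40·3
1 = −40·124 + 41·121
121⁻¹ ≡ 41 (mod 124), so k ≡ 41·95 ≡ 51 (mod 124).
x = 79 + 121·51 = 6250.

6250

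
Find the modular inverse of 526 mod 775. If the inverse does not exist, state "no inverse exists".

gcd(775, 526) by repeated division:
775 = 1·526 + 249
526 = 2·249 + 28
249 = 8·28 + 25
28 = 1·25 + 3
25 = 8·3 + 1
3 = 3·1 + 0
gcd = 1, so the inverse exists. Back-substitute:
1 = 25 − 8·3
1 = −8·28 + 9·25
1 = 9·249 − 80·28
1 = −80·526 + 169·249
1 = 169·775 − 249·526
Hence 526⁻¹ ≡ -249 ≡ 526 (mod 775).

526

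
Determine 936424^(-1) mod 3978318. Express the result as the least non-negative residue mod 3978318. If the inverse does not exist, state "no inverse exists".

no inverse exists

Compute gcd(936424, 3978318):
3978318 = 4×936424 + 232622
936424 = 4×232622 + 5936
232622 = 39×5936 + 1118
5936 = 5×1118 + 346
1118 = 3×346 + 80
346 = 4×80 + 26
80 = 3×26 + 2
26 = 13×2 + 0
gcd(936424, 3978318) = 2 ≠ 1, so 936424 has no multiplicative inverse modulo 3978318.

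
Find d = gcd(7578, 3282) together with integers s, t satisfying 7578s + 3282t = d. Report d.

6

Repeated division:
7578 = 2*3282 + 1014
3282 = 3*1014 + 240
1014 = 4*240 + 54
240 = 4*54 + 24
54 = 2*24 + 6
24 = 4*6 + 0
gcd(7578, 3282) = 6.
Express as a combination:
6 = 54 − 2·24
6 = −2·240 + 9·54
6 = 9·1014 − 38·240
6 = −38·3282 + 123·1014
6 = 123·7578 − 284·3282
So 6 = (123)·7578 + (-284)·3282.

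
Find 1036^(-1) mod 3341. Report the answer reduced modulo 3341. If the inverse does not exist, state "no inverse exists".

2538

Apply the Euclidean algorithm to 3341 and 1036:
3341 = 3×1036 + 233
1036 = 4×233 + 104
233 = 2×104 + 25
104 = 4×25 + 4
25 = 6×4 + 1
4 = 4×1 + 0
Since gcd(1036, 3341) = 1, back-substitute to write 1 as a combination:
1 = 25 − 6·4
1 = −6·104 + 25·25
1 = 25·233 − 56·104
1 = −56·1036 + 249·233
1 = 249·3341 − 803·1036
Thus 1036·(-803) ≡ 1 (mod 3341); reducing, -803 mod 3341 = 2538.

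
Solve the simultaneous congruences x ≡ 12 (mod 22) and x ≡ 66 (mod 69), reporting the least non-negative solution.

Write x = 12 + 22·k. Then 22·k ≡ 66 − 12 ≡ 54 (mod 69).
Need 22⁻¹ mod 69. Extended Euclid on (69, 22):
69 = 3*22 + 3
22 = 7*3 + 1
3 = 3*1 + 0
Back-substitute:
1 = 22 − 7·3
1 = −7·69 + 22·22
22⁻¹ ≡ 22 (mod 69), so k ≡ 22·54 ≡ 15 (mod 69).
x = 12 + 22·15 = 342.

342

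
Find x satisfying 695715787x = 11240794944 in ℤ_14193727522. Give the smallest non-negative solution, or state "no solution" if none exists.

gcd(695715787, 14193727522):
14193727522 = 20*695715787 + 279411782
695715787 = 2*279411782 + 136892223
279411782 = 2*136892223 + 5627336
136892223 = 24*5627336 + 1836159
5627336 = 3*1836159 + 118859
1836159 = 15*118859 + 53274
118859 = 2*53274 + 12311
53274 = 4*12311 + 4030
12311 = 3*4030 + 221
4030 = 18*221 + 52
221 = 4*52 + 13
52 = 4*13 + 0
gcd = 13, but 13 ∤ 11240794944, so the congruence has no solution.

no solution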